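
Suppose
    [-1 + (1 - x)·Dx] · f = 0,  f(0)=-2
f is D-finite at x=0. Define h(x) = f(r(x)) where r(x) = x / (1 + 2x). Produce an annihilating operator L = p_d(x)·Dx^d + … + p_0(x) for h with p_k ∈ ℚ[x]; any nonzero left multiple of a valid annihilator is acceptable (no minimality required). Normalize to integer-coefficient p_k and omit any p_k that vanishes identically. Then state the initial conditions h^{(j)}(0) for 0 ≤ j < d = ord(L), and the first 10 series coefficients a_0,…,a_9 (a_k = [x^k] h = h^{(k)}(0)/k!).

f: a_k = -2, -2, -2, -2, -2, -2, -2, -2, -2, -2, …
Substitute x→r, Dx→(1/r')Dx; clear ⇒ L₀.
L = -1 + (1 + 3·x + 2·x^2)·Dx  (order 1).
h: a_k = -2, -2, 2, -2, 2, -2, 2, -2, 2, -2, …
ICs: h(0) = -2.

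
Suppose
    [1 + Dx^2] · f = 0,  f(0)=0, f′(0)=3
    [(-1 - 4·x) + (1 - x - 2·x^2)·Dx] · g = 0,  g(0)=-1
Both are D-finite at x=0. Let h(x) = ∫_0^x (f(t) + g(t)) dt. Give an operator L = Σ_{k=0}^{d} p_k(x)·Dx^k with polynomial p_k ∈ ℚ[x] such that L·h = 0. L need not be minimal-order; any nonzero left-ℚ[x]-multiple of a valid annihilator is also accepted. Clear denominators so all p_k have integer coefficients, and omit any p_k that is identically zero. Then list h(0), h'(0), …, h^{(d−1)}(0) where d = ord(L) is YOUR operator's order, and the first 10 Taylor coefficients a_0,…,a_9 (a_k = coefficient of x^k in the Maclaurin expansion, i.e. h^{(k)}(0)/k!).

f: a_k = 0, 3, 0, -1/2, 0, 1/40, 0, -1/1680, 0, 1/120960, …
g: a_k = -1, -1, -3, -5, -11, -21, -43, -85, -171, -341, …
L₀ := lclm(L_f,L_g); ord L₀ ≤ 2+1.
h=∫h₀ ⇒ L = L₀·Dx.
L = (-31 - 146·x - 133·x^2 - 184·x^3 - 20·x^4 - 16·x^5)·Dx + (7 + 3·x - 3·x^2 - 37·x^3 - 42·x^4 - 12·x^5 - 8·x^6)·Dx^2 + (-31 - 146·x - 133·x^2 - 184·x^3 - 20·x^4 - 16·x^5)·Dx^3 + (7 + 3·x - 3·x^2 - 37·x^3 - 42·x^4 - 12·x^5 - 8·x^6)·Dx^4  (order 4).
h: a_k = 0, -1, 1, -1, -11/8, -11/5, -839/240, -43/7, -142801/13440, -19, …
ICs: h(0) = 0, h′(0) = -1, h′′(0) = 2, h′′′(0) = -6.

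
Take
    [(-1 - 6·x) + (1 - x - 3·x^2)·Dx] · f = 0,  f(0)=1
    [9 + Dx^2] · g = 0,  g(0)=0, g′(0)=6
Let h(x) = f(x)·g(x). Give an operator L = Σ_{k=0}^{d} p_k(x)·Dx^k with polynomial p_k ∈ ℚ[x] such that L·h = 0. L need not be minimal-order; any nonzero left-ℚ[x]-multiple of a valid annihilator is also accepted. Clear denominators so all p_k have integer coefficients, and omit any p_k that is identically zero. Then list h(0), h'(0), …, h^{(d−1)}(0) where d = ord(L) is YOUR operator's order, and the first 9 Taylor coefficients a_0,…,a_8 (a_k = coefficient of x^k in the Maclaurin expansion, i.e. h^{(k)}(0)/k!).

f: a_k = 1, 1, 4, 7, 19, 40, 97, 217, 508, …
g: a_k = 0, 6, 0, -9, 0, 81/20, 0, -243/280, 0, …
h₀=f·g: eliminate ⇒ L₀, order ≤ 1·2.
L = (-3 + 9·x + 27·x^2) + (2 + 12·x)·Dx + (-1 + x + 3·x^2)·Dx^2  (order 2).
h: a_k = 0, 6, 6, 15, 33, 1641/20, 3621/20, 119373/280, 54291/56, …
ICs: h(0) = 0, h′(0) = 6.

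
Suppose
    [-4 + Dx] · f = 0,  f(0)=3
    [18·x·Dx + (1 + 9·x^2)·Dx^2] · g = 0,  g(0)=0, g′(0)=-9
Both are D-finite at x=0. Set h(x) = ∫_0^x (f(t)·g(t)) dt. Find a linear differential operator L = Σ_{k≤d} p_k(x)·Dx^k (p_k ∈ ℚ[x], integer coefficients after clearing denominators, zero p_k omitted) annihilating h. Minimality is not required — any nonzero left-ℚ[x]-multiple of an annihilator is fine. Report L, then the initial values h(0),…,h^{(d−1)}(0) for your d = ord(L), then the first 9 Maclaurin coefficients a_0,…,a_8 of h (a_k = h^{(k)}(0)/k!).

f: a_k = 3, 12, 24, 32, 32, 128/5, 256/15, 1024/105, 512/105, …
g: a_k = 0, -9, 0, 27, 0, -729/5, 0, 6561/7, 0, …
Sym-product of L_f,L_g gives L₀ (≤ ord 2).
∫: right-multiply L₀ by Dx.
L = (16 - 72·x + 144·x^2)·Dx + (-8 + 18·x - 72·x^2)·Dx^2 + (1 + 9·x^2)·Dx^3  (order 3).
h: a_k = 0, 0, -27/2, -36, -135/4, 36/5, -129/10, -1116/7, 807/280, …
ICs: h(0) = 0, h′(0) = 0, h′′(0) = -27.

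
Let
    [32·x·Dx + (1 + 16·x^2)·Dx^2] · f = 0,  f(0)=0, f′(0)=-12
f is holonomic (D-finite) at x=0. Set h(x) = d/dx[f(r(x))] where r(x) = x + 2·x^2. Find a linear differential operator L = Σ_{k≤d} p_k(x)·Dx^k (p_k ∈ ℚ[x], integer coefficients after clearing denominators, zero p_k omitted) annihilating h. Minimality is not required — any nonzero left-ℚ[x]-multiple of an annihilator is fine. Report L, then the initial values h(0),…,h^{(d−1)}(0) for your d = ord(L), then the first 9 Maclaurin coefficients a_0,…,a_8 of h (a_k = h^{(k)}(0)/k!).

L = (-4 + 32·x + 256·x^2 + 768·x^3 + 768·x^4) + (1 + 4·x + 16·x^2 + 128·x^3 + 320·x^4 + 256·x^5)·Dx  (order 1).
h: a_k = -12, -48, 192, 1536, 768, -33792, -122880, 393216, 4079616, …
ICs: h(0) = -12.

f: a_k = 0, -12, 0, 64, 0, -3072/5, 0, 49152/7, 0, …
f∘r: x↦r, Dx↦Dx/r' in L_f ⇒ L₀.
h=h₀': d/dx-closure on L₀ ⇒ L.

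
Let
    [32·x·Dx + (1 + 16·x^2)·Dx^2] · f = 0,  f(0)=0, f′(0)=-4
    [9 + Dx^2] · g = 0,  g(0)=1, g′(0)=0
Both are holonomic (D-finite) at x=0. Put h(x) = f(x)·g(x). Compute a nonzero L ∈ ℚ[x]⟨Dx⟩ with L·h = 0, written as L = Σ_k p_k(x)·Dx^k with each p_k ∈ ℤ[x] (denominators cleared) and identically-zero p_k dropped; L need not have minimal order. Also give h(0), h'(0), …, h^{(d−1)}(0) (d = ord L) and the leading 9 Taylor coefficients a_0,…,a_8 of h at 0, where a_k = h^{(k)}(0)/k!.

L = (16425 + 696384·x^2 + 2778624·x^4 + 11943936·x^6 + 47775744·x^8) + (23616·x + 543744·x^3 + 3981312·x^5 + 21233664·x^7)·Dx + (2050 + 87168·x^2 + 470016·x^4 + 2654208·x^6 + 10616832·x^8)·Dx^2 + (2624·x + 60416·x^3 + 442368·x^5 + 2359296·x^7)·Dx^3 + (25 + 1088·x^2 + 17920·x^4 + 147456·x^6 + 589824·x^8)·Dx^4  (order 4).
h: a_k = 0, -4, 0, 118/3, 0, -3143/10, 0, 467351/140, 0, …
ICs: h(0) = 0, h′(0) = -4, h′′(0) = 0, h′′′(0) = 236.

f: a_k = 0, -4, 0, 64/3, 0, -1024/5, 0, 16384/7, 0, …
g: a_k = 1, 0, -9/2, 0, 27/8, 0, -81/80, 0, 729/4480, …
Product ⇒ symmetric product L₀, ord ≤ 4.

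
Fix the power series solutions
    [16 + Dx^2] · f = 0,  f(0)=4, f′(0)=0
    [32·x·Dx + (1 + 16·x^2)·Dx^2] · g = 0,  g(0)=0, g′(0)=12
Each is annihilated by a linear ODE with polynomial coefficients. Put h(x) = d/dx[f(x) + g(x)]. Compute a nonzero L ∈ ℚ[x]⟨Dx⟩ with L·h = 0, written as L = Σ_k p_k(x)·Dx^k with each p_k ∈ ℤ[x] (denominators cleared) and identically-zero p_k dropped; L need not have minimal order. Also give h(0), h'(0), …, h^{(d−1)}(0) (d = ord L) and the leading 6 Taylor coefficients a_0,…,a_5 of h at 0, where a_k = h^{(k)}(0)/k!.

f: a_k = 4, 0, -32, 0, 128/3, 0, …
g: a_k = 0, 12, 0, -64, 0, 3072/5, …
L₀ := lclm(L_f,L_g); ord L₀ ≤ 2+2.
Derive L from L₀ (diff closure).
L = (-5632·x + 114688·x^3 + 131072·x^5) + (-16 + 1792·x^2 + 36864·x^4 + 65536·x^6)·Dx + (-352·x + 7168·x^3 + 8192·x^5)·Dx^2 + (-1 + 112·x^2 + 2304·x^4 + 4096·x^6)·Dx^3  (order 3).
h: a_k = 12, -64, -192, 512/3, 3072, -2048/15, …
ICs: h(0) = 12, h′(0) = -64, h′′(0) = -384.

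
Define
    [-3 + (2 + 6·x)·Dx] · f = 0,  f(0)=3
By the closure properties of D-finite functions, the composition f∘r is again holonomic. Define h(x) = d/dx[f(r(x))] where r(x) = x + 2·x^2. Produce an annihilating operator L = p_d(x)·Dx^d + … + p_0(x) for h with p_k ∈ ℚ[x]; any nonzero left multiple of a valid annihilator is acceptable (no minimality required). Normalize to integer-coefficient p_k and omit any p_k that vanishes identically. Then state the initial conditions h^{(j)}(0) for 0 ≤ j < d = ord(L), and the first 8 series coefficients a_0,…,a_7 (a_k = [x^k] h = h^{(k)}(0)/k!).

f: a_k = 3, 9/2, -27/8, 81/16, -1215/128, 5103/256, -45927/1024, 216513/2048, …
Substitute x→r, Dx→(1/r')Dx; clear ⇒ L₀.
h₀' ⇒ L via d/dx closure of L₀.
L = 5 + (-2 - 14·x - 36·x^2 - 48·x^3)·Dx  (order 1).
h: a_k = 9/2, 45/4, -405/16, 945/32, 6075/256, -100845/512, 876015/2048, -846855/4096, …
ICs: h(0) = 9/2.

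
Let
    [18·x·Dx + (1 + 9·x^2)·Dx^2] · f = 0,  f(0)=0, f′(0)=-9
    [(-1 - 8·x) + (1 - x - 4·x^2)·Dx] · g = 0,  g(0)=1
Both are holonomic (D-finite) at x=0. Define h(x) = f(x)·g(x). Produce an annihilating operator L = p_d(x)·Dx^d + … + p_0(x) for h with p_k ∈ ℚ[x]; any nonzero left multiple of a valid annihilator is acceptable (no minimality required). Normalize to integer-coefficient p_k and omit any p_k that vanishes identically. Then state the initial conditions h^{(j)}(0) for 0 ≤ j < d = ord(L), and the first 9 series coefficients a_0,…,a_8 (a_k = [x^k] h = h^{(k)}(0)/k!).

L = (8 + 18·x + 216·x^2) + (2 - 2·x + 36·x^2 + 216·x^3)·Dx + (-1 + x - 5·x^2 + 9·x^3 + 36·x^4)·Dx^2  (order 2).
h: a_k = 0, -9, -9, -18, -54, -1359/5, -2439/5, -4464/7, -90612/35, …
ICs: h(0) = 0, h′(0) = -9.

f: a_k = 0, -9, 0, 27, 0, -729/5, 0, 6561/7, 0, …
g: a_k = 1, 1, 5, 9, 29, 65, 181, 441, 1165, …
Product ⇒ symmetric product L₀, ord ≤ 2.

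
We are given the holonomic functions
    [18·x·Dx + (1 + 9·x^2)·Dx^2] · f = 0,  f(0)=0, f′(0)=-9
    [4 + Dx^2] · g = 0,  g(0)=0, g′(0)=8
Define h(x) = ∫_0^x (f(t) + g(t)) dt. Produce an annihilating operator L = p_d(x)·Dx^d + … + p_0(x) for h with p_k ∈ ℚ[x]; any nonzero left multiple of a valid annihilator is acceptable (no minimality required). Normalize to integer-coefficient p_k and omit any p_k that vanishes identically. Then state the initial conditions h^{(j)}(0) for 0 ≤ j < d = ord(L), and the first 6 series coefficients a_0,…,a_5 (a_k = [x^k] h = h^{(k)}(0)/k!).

L = (-3744·x + 37584·x^3 + 11664·x^5)·Dx^2 + (-28 + 864·x^2 + 10692·x^4 + 5832·x^6)·Dx^3 + (-936·x + 9396·x^3 + 2916·x^5)·Dx^4 + (-7 + 216·x^2 + 2673·x^4 + 1458·x^6)·Dx^5  (order 5).
h: a_k = 0, 0, -1/2, 0, 65/12, 0, …
ICs: h(0) = 0, h′(0) = 0, h′′(0) = -1, h′′′(0) = 0, h′′′′(0) = 130.

f: a_k = 0, -9, 0, 27, 0, -729/5, …
g: a_k = 0, 8, 0, -16/3, 0, 16/15, …
f+g: L₀ = lclm(L_f,L_g), ord ≤ 2+2.
∫: right-multiply L₀ by Dx.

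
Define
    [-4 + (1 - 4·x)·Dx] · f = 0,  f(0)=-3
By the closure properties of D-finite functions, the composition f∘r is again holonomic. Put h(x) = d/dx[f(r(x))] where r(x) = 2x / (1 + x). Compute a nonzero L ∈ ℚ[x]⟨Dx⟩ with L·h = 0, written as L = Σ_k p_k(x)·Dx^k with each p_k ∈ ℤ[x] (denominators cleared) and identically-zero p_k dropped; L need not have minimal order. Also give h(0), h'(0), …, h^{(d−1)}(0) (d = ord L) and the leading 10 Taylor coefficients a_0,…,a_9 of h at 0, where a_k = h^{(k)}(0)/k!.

L = 14 + (-1 + 7·x)·Dx  (order 1).
h: a_k = -24, -336, -3528, -32928, -288120, -2420208, -19765032, -158120256, -1245197016, -9684865680, …
ICs: h(0) = -24.

f: a_k = -3, -12, -48, -192, -768, -3072, -12288, -49152, -196608, -786432, …
h₀=f(r): pull back L_f along r ⇒ L₀.
h₀' ⇒ L via d/dx closure of L₀.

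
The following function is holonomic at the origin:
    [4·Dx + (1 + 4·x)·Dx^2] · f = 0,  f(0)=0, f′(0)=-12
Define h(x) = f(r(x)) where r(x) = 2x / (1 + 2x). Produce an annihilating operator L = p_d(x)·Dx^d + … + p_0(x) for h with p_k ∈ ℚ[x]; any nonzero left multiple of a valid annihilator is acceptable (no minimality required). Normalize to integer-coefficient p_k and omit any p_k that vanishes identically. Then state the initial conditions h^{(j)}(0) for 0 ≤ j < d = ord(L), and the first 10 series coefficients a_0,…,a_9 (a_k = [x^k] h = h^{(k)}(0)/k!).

f: a_k = 0, -12, 24, -64, 192, -3072/5, 2048, -49152/7, 24576, -262144/3, …
Change of var in L_f (x↦r) gives L₀.
L = (12 + 40·x)·Dx + (1 + 12·x + 20·x^2)·Dx^2  (order 2).
h: a_k = 0, -24, 144, -992, 7488, -299904/5, 499968, -29999616/7, 37499904, -999999488/3, …
ICs: h(0) = 0, h′(0) = -24.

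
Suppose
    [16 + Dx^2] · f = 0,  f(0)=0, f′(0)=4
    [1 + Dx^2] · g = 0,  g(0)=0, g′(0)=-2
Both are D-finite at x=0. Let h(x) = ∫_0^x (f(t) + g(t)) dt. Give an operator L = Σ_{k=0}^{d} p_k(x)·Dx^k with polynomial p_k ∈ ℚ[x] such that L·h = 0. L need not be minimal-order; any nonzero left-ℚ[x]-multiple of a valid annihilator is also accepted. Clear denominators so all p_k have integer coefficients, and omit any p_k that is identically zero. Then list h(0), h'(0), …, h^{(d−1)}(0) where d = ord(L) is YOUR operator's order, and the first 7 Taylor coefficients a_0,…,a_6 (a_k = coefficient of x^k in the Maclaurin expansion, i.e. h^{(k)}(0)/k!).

L = 16·Dx + 17·Dx^3 + Dx^5  (order 5).
h: a_k = 0, 0, 1, 0, -31/12, 0, 511/360, …
ICs: h(0) = 0, h′(0) = 0, h′′(0) = 2, h′′′(0) = 0, h′′′′(0) = -62.

f: a_k = 0, 4, 0, -32/3, 0, 128/15, 0, …
g: a_k = 0, -2, 0, 1/3, 0, -1/60, 0, …
h₀=f+g: left-lcm gives L₀, ord ≤ 4.
Integrate: L := L₀·Dx.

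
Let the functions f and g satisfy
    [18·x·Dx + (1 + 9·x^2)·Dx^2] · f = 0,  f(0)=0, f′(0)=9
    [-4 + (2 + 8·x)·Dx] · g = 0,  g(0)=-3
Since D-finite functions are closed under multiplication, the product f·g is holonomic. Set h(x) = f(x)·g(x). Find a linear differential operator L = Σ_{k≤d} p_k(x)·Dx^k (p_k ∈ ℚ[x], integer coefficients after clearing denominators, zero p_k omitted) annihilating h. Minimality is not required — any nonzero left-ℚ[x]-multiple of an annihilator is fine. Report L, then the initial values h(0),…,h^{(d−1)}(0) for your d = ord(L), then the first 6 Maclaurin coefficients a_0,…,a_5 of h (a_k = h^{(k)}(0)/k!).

L = (12 - 36·x - 36·x^2) + (-4 + 2·x + 108·x^2 + 144·x^3)·Dx + (1 + 8·x + 25·x^2 + 72·x^3 + 144·x^4)·Dx^2  (order 2).
h: a_k = 0, -27, -54, 135, 54, -1647/5, …
ICs: h(0) = 0, h′(0) = -27.

f: a_k = 0, 9, 0, -27, 0, 729/5, …
g: a_k = -3, -6, 6, -12, 30, -84, …
L₀ := L_f ⊗_s L_g (sym. prod.), ord ≤ 2.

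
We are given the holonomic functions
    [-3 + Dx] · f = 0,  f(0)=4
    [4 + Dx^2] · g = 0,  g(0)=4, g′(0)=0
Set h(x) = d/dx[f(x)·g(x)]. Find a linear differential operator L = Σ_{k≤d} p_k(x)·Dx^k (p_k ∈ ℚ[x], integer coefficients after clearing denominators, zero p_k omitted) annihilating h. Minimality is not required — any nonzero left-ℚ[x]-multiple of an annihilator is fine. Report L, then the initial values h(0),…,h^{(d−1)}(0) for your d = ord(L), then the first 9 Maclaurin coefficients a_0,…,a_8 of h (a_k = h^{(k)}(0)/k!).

L = 13 - 6·Dx + Dx^2  (order 2).
h: a_k = 48, 80, -72, -952/3, -398, -814/3, -1483/15, -239/315, 6267/280, …
ICs: h(0) = 48, h′(0) = 80.

f: a_k = 4, 12, 18, 18, 27/2, 81/10, 81/20, 243/140, 729/1120, …
g: a_k = 4, 0, -8, 0, 8/3, 0, -16/45, 0, 8/315, …
Product ⇒ symmetric product L₀, ord ≤ 2.
h₀' ⇒ L via d/dx closure of L₀.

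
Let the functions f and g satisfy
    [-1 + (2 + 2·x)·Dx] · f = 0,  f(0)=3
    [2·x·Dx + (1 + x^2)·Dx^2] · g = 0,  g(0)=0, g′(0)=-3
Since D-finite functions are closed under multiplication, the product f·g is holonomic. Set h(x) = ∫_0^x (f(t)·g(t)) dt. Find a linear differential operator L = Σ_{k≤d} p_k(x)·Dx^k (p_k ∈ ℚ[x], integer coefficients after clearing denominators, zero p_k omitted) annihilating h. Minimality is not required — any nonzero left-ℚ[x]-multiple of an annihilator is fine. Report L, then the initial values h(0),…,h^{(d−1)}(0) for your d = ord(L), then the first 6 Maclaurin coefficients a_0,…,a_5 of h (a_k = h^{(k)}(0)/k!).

L = (3 - 4·x - x^2)·Dx + (-4 + 4·x + 12·x^2 + 4·x^3)·Dx^2 + (4 + 8·x + 8·x^2 + 8·x^3 + 4·x^4)·Dx^3  (order 3).
h: a_k = 0, 0, -9/2, -3/2, 33/32, 3/16, …
ICs: h(0) = 0, h′(0) = 0, h′′(0) = -9.

f: a_k = 3, 3/2, -3/8, 3/16, -15/128, 21/256, …
g: a_k = 0, -3, 0, 1, 0, -3/5, …
h₀=f·g: eliminate ⇒ L₀, order ≤ 1·2.
h=∫₀ˣh₀: take L = L₀·Dx.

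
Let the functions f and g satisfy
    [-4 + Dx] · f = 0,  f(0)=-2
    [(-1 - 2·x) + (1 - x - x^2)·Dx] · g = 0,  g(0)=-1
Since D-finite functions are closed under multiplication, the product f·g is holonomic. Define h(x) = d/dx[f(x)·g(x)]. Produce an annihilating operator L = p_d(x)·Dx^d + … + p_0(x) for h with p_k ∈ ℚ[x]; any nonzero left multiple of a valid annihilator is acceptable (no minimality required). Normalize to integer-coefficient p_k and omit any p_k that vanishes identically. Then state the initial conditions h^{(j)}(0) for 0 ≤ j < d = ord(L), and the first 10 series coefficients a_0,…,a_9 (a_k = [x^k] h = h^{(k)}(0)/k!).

f: a_k = -2, -8, -16, -64/3, -64/3, -256/15, -512/45, -2048/315, -1024/315, -4096/2835, …
g: a_k = -1, -1, -2, -3, -5, -8, -13, -21, -34, -55, …
L₀ := L_f ⊗_s L_g (sym. prod.), ord ≤ 1.
Differentiate: ansatz ord ≤ ord L₀ ⇒ L.
L = (28 - 18·x - 34·x^2 + 16·x^3 + 16·x^4) + (-5 + 7·x + 7·x^2 - 6·x^3 - 4·x^4)·Dx  (order 1).
h: a_k = 10, 56, 178, 1304/3, 2776/3, 5492/3, 156454/45, 2028704/315, 527782/45, 59784044/2835, …
ICs: h(0) = 10.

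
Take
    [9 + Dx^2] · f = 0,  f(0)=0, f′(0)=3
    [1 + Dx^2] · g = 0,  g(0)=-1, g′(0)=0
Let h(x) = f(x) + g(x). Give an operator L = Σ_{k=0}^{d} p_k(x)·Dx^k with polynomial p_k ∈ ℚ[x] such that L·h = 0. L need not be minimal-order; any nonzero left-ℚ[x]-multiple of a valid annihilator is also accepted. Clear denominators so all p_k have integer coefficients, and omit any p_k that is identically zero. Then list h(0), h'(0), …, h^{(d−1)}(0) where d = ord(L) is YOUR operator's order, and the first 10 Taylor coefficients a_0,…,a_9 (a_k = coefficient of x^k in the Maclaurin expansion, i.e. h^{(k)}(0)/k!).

L = 9 + 10·Dx^2 + Dx^4  (order 4).
h: a_k = -1, 3, 1/2, -9/2, -1/24, 81/40, 1/720, -243/560, -1/40320, 243/4480, …
ICs: h(0) = -1, h′(0) = 3, h′′(0) = 1, h′′′(0) = -27.

f: a_k = 0, 3, 0, -9/2, 0, 81/40, 0, -243/560, 0, 243/4480, …
g: a_k = -1, 0, 1/2, 0, -1/24, 0, 1/720, 0, -1/40320, 0, …
f+g: L₀ = lclm(L_f,L_g), ord ≤ 2+2.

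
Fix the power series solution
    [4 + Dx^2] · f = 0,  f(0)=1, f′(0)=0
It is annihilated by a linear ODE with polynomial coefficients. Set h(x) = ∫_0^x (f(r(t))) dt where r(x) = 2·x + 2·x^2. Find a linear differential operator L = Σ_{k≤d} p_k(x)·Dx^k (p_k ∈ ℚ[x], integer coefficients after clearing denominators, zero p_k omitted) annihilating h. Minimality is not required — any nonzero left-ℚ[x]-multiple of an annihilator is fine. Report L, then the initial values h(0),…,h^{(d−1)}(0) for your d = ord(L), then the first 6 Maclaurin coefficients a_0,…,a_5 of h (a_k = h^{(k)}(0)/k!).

f: a_k = 1, 0, -2, 0, 2/3, 0, …
h₀=f(r): pull back L_f along r ⇒ L₀.
h=∫h₀ ⇒ L = L₀·Dx.
L = (16 + 96·x + 192·x^2 + 128·x^3)·Dx - 2·Dx^2 + (1 + 2·x)·Dx^3  (order 3).
h: a_k = 0, 1, 0, -8/3, -4, 8/15, …
ICs: h(0) = 0, h′(0) = 1, h′′(0) = 0.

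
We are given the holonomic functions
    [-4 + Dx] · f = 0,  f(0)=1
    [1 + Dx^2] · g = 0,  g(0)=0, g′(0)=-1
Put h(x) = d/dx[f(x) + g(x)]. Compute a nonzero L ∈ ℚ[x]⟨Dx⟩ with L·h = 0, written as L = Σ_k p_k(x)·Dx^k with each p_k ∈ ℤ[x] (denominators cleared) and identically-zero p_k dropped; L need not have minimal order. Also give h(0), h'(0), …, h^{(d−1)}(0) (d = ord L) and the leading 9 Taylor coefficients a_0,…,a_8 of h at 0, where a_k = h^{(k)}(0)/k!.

f: a_k = 1, 4, 8, 32/3, 32/3, 128/15, 256/45, 1024/315, 512/315, …
g: a_k = 0, -1, 0, 1/6, 0, -1/120, 0, 1/5040, 0, …
L₀ := lclm(L_f,L_g); ord L₀ ≤ 1+2.
Derive L from L₀ (diff closure).
L = 4 - Dx + 4·Dx^2 - Dx^3  (order 3).
h: a_k = 3, 16, 65/2, 128/3, 341/8, 512/15, 3277/144, 4096/315, 4161/640, …
ICs: h(0) = 3, h′(0) = 16, h′′(0) = 65.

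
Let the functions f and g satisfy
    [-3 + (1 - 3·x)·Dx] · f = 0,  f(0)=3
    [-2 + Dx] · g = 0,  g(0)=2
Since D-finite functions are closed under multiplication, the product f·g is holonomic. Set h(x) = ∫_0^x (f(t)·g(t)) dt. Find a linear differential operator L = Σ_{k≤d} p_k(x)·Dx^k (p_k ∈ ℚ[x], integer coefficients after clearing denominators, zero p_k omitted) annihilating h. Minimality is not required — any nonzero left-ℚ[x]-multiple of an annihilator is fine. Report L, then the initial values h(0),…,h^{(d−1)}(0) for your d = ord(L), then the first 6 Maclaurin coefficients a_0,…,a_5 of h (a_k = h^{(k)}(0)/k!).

f: a_k = 3, 9, 27, 81, 243, 729, …
g: a_k = 2, 4, 4, 8/3, 4/3, 8/15, …
h₀=f·g: eliminate ⇒ L₀, order ≤ 1·1.
h=∫₀ˣh₀: take L = L₀·Dx.
L = (5 - 6·x)·Dx + (-1 + 3·x)·Dx^2  (order 2).
h: a_k = 0, 6, 15, 34, 157/2, 946/5, …
ICs: h(0) = 0, h′(0) = 6.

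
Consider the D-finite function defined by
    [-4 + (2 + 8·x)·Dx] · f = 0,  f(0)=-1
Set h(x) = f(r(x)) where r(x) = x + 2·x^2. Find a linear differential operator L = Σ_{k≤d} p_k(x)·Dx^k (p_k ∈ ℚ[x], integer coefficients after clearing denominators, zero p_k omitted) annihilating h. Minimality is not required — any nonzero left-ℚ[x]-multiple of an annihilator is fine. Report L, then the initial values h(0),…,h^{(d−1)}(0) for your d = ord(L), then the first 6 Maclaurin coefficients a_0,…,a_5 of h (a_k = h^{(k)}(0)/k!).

f: a_k = -1, -2, 2, -4, 10, -28, …
L₀ from L_f via x↦r, Dx↦r'^{-1}Dx.
L = (-2 - 8·x) + (1 + 4·x + 8·x^2)·Dx  (order 1).
h: a_k = -1, -2, -2, 4, -6, 4, …
ICs: h(0) = -1.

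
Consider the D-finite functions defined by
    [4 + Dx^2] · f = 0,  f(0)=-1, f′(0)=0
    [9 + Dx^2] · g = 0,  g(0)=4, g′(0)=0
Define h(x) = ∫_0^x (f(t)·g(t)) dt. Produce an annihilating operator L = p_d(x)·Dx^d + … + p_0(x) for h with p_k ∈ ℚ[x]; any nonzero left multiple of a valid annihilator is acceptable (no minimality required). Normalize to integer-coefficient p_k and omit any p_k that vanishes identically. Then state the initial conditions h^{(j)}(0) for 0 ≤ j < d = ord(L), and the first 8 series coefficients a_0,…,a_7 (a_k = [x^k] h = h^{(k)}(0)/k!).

f: a_k = -1, 0, 2, 0, -2/3, 0, 4/45, 0, …
g: a_k = 4, 0, -18, 0, 27/2, 0, -81/20, 0, …
h₀=f·g: eliminate ⇒ L₀, order ≤ 2·2.
Integrate: L := L₀·Dx.
L = 25·Dx + 26·Dx^3 + Dx^5  (order 5).
h: a_k = 0, -4, 0, 26/3, 0, -313/30, 0, 7813/1260, …
ICs: h(0) = 0, h′(0) = -4, h′′(0) = 0, h′′′(0) = 52, h′′′′(0) = 0.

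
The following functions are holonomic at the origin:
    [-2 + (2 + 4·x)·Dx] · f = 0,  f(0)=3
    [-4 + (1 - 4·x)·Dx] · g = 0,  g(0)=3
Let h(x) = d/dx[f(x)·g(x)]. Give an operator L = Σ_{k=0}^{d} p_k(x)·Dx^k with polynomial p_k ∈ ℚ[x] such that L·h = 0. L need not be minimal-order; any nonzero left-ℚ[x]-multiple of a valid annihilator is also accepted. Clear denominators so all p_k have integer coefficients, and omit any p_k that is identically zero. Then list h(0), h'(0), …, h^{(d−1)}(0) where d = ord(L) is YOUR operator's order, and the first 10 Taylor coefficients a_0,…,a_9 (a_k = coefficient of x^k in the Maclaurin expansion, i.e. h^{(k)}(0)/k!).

L = (39 + 120·x + 48·x^2) + (-5 + 6·x + 48·x^2 + 32·x^3)·Dx  (order 1).
h: a_k = 45, 351, 4239/2, 22563/2, 451575/8, 2166993/8, 20227347/16, 92464011/16, 3328762311/128, 14794389765/128, …
ICs: h(0) = 45.

f: a_k = 3, 3, -3/2, 3/2, -15/8, 21/8, -63/16, 99/16, -1287/128, 2145/128, …
g: a_k = 3, 12, 48, 192, 768, 3072, 12288, 49152, 196608, 786432, …
Product ⇒ symmetric product L₀, ord ≤ 1.
Derive L from L₀ (diff closure).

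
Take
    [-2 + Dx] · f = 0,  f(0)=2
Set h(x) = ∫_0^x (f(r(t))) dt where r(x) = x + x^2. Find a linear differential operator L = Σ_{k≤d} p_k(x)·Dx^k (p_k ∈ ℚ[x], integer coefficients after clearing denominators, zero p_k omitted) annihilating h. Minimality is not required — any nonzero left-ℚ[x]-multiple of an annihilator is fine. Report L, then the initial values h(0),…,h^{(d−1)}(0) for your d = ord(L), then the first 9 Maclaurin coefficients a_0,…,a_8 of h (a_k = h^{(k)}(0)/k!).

f: a_k = 2, 4, 4, 8/3, 4/3, 8/15, 8/45, 16/315, 4/315, …
L₀ from L_f via x↦r, Dx↦r'^{-1}Dx.
h=∫₀ˣh₀: take L = L₀·Dx.
L = (-2 - 4·x)·Dx + Dx^2  (order 2).
h: a_k = 0, 2, 2, 8/3, 8/3, 8/3, 104/45, 608/315, 464/315, …
ICs: h(0) = 0, h′(0) = 2.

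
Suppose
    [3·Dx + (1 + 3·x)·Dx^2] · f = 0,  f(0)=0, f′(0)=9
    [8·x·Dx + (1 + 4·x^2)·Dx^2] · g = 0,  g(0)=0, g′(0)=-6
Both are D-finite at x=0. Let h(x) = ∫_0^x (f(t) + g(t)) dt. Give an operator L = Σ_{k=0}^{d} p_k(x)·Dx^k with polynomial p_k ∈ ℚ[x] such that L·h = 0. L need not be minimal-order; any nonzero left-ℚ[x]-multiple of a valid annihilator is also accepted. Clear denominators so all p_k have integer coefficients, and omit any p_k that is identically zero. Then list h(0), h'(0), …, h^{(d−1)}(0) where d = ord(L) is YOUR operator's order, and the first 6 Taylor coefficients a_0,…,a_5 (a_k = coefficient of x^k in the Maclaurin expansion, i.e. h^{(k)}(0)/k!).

f: a_k = 0, 9, -27/2, 27, -243/4, 729/5, …
g: a_k = 0, -6, 0, 8, 0, -96/5, …
f+g: L₀ = lclm(L_f,L_g), ord ≤ 2+2.
∫: right-multiply L₀ by Dx.
L = (-24 - 216·x + 288·x^2 + 288·x^3)·Dx^2 + (-26 - 48·x - 120·x^2 + 576·x^3 + 576·x^4)·Dx^3 + (-3 - x + 24·x^2 + 32·x^3 + 144·x^4 + 144·x^5)·Dx^4  (order 4).
h: a_k = 0, 0, 3/2, -9/2, 35/4, -243/20, …
ICs: h(0) = 0, h′(0) = 0, h′′(0) = 3, h′′′(0) = -27.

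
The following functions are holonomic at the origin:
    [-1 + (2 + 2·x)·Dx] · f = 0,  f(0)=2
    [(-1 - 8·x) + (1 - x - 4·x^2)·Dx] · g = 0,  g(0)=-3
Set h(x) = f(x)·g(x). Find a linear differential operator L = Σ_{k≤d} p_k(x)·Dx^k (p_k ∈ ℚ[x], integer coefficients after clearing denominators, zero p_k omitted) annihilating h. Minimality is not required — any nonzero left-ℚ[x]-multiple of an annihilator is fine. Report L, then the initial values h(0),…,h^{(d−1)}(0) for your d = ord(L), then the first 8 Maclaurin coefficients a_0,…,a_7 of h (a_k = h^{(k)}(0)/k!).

f: a_k = 2, 1, -1/4, 1/8, -5/64, 7/128, -21/512, 33/1024, …
g: a_k = -3, -3, -15, -27, -87, -195, -543, -1323, …
Sym-product of L_f,L_g gives L₀ (≤ ord 1).
L = (3 + 17·x + 12·x^2) + (-2 + 10·x^2 + 8·x^3)·Dx  (order 1).
h: a_k = -6, -9, -129/4, -549/8, -12633/64, -60423/128, -645885/512, -3225405/1024, …
ICs: h(0) = -6.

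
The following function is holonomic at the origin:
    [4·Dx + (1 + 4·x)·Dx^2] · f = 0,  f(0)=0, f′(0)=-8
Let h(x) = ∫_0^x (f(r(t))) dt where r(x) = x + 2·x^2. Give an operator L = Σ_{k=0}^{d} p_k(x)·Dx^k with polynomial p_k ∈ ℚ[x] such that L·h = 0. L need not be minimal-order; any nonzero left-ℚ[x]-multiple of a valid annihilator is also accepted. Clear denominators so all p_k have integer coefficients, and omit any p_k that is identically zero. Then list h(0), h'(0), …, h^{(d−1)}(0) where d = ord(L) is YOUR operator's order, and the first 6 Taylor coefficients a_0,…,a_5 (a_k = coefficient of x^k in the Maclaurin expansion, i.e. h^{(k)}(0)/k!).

f: a_k = 0, -8, 16, -128/3, 128, -2048/5, …
Substitute x→r, Dx→(1/r')Dx; clear ⇒ L₀.
Integrate: L := L₀·Dx.
L = (16·x + 32·x^2)·Dx^2 + (1 + 8·x + 24·x^2 + 32·x^3)·Dx^3  (order 3).
h: a_k = 0, 0, -4, 0, 16/3, -64/5, …
ICs: h(0) = 0, h′(0) = 0, h′′(0) = -8.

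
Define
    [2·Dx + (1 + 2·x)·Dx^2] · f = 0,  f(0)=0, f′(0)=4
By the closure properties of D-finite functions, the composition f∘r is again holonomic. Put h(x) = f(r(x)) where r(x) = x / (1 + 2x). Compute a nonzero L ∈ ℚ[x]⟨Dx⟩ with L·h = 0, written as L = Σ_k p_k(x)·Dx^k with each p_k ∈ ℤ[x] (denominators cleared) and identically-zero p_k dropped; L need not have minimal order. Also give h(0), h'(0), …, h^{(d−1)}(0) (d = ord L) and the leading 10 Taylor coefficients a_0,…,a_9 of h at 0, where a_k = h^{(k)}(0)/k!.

f: a_k = 0, 4, -4, 16/3, -8, 64/5, -64/3, 256/7, -64, 1024/9, …
L₀ from L_f via x↦r, Dx↦r'^{-1}Dx.
L = (6 + 16·x)·Dx + (1 + 6·x + 8·x^2)·Dx^2  (order 2).
h: a_k = 0, 4, -12, 112/3, -120, 1984/5, -1344, 32512/7, -16320, 523264/9, …
ICs: h(0) = 0, h′(0) = 4.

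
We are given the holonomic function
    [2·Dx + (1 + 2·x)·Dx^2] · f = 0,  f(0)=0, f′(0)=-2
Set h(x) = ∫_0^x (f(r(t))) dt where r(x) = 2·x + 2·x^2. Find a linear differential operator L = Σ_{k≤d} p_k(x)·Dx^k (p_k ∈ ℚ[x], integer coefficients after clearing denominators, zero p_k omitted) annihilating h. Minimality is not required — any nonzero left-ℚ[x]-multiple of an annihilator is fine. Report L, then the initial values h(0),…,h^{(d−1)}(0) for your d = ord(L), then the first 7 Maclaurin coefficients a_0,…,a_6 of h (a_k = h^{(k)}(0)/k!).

L = 2·Dx^2 + (1 + 2·x)·Dx^3  (order 3).
h: a_k = 0, 0, -2, 4/3, -4/3, 8/5, -32/15, …
ICs: h(0) = 0, h′(0) = 0, h′′(0) = -4.

f: a_k = 0, -2, 2, -8/3, 4, -32/5, 32/3, …
Substitute x→r, Dx→(1/r')Dx; clear ⇒ L₀.
h=∫₀ˣh₀: take L = L₀·Dx.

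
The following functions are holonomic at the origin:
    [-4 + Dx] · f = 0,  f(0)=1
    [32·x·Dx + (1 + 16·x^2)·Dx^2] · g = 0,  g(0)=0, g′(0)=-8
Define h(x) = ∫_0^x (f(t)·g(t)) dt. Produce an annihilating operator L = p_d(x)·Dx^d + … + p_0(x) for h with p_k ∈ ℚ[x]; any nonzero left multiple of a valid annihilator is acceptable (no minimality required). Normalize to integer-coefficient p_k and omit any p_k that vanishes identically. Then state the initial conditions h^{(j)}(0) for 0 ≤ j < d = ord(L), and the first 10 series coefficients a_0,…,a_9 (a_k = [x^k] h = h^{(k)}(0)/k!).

f: a_k = 1, 4, 8, 32/3, 32/3, 128/15, 256/45, 1024/315, 512/315, 2048/2835, …
g: a_k = 0, -8, 0, 128/3, 0, -2048/5, 0, 32768/7, 0, -524288/9, …
h₀=f·g: eliminate ⇒ L₀, order ≤ 1·2.
h=∫₀ˣh₀: take L = L₀·Dx.
L = (16 - 128·x + 256·x^2)·Dx + (-8 + 32·x - 128·x^2)·Dx^2 + (1 + 16·x^2)·Dx^3  (order 3).
h: a_k = 0, 0, -4, -32/3, -16/3, 256/15, -128/5, -11264/63, 7936/35, 925696/567, …
ICs: h(0) = 0, h′(0) = 0, h′′(0) = -8.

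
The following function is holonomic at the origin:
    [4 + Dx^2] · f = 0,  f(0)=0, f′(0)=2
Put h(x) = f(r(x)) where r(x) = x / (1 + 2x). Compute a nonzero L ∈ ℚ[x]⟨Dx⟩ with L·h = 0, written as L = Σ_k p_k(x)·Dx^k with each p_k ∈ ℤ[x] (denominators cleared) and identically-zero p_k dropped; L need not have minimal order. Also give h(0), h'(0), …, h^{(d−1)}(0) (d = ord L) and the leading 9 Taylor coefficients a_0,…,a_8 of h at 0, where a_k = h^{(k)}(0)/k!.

L = 4 + (4 + 24·x + 48·x^2 + 32·x^3)·Dx + (1 + 8·x + 24·x^2 + 32·x^3 + 16·x^4)·Dx^2  (order 2).
h: a_k = 0, 2, -4, 20/3, -8, 4/15, 40, -55448/315, 25456/45, …
ICs: h(0) = 0, h′(0) = 2.

f: a_k = 0, 2, 0, -4/3, 0, 4/15, 0, -8/315, 0, …
Substitute x→r, Dx→(1/r')Dx; clear ⇒ L₀.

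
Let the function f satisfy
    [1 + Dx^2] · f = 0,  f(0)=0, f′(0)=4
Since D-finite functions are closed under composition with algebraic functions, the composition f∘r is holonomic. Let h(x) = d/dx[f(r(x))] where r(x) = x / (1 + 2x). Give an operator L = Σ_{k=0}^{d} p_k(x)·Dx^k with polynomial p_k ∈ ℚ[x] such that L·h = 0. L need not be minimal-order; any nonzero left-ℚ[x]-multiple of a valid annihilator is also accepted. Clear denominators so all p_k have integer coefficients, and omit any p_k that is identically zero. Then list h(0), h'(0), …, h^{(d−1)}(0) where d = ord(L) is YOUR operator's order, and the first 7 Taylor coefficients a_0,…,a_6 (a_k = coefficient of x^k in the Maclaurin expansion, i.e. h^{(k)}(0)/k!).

L = (25 + 96·x + 96·x^2) + (12 + 72·x + 144·x^2 + 96·x^3)·Dx + (1 + 8·x + 24·x^2 + 32·x^3 + 16·x^4)·Dx^2  (order 2).
h: a_k = 4, -16, 46, -112, 1441/6, -450, 123479/180, …
ICs: h(0) = 4, h′(0) = -16.

f: a_k = 0, 4, 0, -2/3, 0, 1/30, 0, …
Change of var in L_f (x↦r) gives L₀.
Differentiate: ansatz ord ≤ ord L₀ ⇒ L.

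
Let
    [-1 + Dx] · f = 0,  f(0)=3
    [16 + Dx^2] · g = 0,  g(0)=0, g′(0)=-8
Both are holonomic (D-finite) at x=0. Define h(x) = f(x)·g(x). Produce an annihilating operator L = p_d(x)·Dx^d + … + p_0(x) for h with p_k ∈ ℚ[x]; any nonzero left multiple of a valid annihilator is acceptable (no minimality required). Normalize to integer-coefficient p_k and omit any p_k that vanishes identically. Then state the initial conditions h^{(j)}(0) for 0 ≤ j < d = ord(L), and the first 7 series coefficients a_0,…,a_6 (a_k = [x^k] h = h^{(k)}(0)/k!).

L = 17 - 2·Dx + Dx^2  (order 2).
h: a_k = 0, -24, -24, 52, 60, -101/5, -611/15, …
ICs: h(0) = 0, h′(0) = -24.

f: a_k = 3, 3, 3/2, 1/2, 1/8, 1/40, 1/240, …
g: a_k = 0, -8, 0, 64/3, 0, -256/15, 0, …
f·g: L₀ = L_f ⊗_s L_g, ord ≤ 1·2.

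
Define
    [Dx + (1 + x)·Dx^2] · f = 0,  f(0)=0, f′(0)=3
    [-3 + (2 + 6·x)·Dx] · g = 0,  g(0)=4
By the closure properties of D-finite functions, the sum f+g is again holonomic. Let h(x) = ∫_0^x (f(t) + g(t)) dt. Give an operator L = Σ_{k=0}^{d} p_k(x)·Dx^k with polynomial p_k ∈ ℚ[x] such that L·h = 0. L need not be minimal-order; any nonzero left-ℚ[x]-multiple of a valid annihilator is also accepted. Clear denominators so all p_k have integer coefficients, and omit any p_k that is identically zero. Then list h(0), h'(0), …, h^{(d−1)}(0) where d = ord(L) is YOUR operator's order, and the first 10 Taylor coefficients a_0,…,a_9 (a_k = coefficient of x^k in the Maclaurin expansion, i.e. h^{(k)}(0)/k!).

f: a_k = 0, 3, -3/2, 1, -3/4, 3/5, -1/2, 3/7, -3/8, 1/3, …
g: a_k = 4, 6, -9/2, 27/4, -405/32, 1701/64, -15309/256, 72171/512, -2814669/8192, 14073345/16384, …
h₀=f+g: left-lcm gives L₀, ord ≤ 3.
∫: right-multiply L₀ by Dx.
L = (-15 + 9·x)·Dx^2 + (-19 - 6·x + 45·x^2)·Dx^3 + (-2 - 2·x + 18·x^2 + 18·x^3)·Dx^4  (order 4).
h: a_k = 0, 4, 9/2, -2, 31/16, -429/160, 2899/640, -15437/1792, 506733/28672, -939247/24576, …
ICs: h(0) = 0, h′(0) = 4, h′′(0) = 9, h′′′(0) = -12.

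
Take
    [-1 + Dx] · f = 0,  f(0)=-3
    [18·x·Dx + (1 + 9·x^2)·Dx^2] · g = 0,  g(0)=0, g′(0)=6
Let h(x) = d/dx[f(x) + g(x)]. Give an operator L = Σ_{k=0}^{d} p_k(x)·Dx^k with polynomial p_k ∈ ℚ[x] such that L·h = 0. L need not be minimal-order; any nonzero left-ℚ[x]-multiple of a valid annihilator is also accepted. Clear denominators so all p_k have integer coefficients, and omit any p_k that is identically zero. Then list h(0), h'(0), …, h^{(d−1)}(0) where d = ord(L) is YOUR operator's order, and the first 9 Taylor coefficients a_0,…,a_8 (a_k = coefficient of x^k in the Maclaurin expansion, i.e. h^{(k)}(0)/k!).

f: a_k = -3, -3, -3/2, -1/2, -1/8, -1/40, -1/240, -1/1680, -1/13440, …
g: a_k = 0, 6, 0, -18, 0, 486/5, 0, -4374/7, 0, …
f+g: L₀ = lclm(L_f,L_g), ord ≤ 1+2.
h₀' ⇒ L via d/dx closure of L₀.
L = (18 - 18·x - 486·x^2 - 162·x^3) + (-19 + 468·x^2 - 81·x^4)·Dx + (1 + 18·x + 18·x^2 + 162·x^3 + 81·x^4)·Dx^2  (order 2).
h: a_k = 3, -3, -111/2, -1/2, 3887/8, -1/40, -1049761/240, -1/1680, 529079039/13440, …
ICs: h(0) = 3, h′(0) = -3.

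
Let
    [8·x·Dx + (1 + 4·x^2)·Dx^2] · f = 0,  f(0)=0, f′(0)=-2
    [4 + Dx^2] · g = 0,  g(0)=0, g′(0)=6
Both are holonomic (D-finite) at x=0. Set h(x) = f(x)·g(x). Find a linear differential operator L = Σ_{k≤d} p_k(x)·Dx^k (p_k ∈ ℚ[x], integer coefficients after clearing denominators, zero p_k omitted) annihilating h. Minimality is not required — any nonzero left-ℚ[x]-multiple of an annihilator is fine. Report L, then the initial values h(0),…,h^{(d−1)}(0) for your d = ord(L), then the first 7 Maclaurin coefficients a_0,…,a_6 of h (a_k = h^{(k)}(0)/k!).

f: a_k = 0, -2, 0, 8/3, 0, -32/5, 0, …
g: a_k = 0, 6, 0, -4, 0, 4/5, 0, …
Sym-product of L_f,L_g gives L₀ (≤ ord 4).
L = (80 + 832·x^2 + 1408·x^4 + 2048·x^6 + 2048·x^8) + (96·x + 640·x^3 + 1536·x^5 + 2048·x^7)·Dx + (24 + 256·x^2 + 576·x^4 + 1024·x^6 + 1024·x^8)·Dx^2 + (24·x + 160·x^3 + 384·x^5 + 512·x^7)·Dx^3 + (1 + 12·x^2 + 56·x^4 + 128·x^6 + 128·x^8)·Dx^4  (order 4).
h: a_k = 0, 0, -12, 0, 24, 0, -152/3, …
ICs: h(0) = 0, h′(0) = 0, h′′(0) = -24, h′′′(0) = 0.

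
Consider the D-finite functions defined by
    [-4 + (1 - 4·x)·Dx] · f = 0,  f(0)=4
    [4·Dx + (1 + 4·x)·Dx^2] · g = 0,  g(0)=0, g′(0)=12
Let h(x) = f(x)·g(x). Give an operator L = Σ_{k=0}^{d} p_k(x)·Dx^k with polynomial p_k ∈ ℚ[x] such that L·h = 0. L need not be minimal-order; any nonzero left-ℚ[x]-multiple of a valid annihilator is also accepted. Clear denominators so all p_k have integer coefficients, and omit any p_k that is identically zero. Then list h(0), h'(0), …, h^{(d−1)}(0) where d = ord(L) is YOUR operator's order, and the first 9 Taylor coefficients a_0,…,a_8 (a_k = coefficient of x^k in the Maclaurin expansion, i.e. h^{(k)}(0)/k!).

L = 16 + (4 + 48·x)·Dx + (-1 + 16·x^2)·Dx^2  (order 2).
h: a_k = 0, 48, 96, 640, 1792, 48128/5, 151552/5, 5226496/35, 17465344/35, …
ICs: h(0) = 0, h′(0) = 48.

f: a_k = 4, 16, 64, 256, 1024, 4096, 16384, 65536, 262144, …
g: a_k = 0, 12, -24, 64, -192, 3072/5, -2048, 49152/7, -24576, …
Sym-product of L_f,L_g gives L₀ (≤ ord 2).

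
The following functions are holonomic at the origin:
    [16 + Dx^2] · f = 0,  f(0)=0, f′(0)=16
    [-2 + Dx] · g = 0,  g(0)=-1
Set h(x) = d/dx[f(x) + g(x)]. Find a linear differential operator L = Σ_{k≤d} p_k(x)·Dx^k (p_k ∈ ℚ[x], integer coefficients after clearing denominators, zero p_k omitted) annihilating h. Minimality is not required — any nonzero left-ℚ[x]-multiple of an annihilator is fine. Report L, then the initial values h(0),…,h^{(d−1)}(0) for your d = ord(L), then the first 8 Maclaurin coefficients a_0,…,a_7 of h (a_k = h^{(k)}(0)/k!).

L = 32 - 16·Dx + 2·Dx^2 - Dx^3  (order 3).
h: a_k = 14, -4, -132, -8/3, 508/3, -8/15, -456/5, -16/315, …
ICs: h(0) = 14, h′(0) = -4, h′′(0) = -264.

f: a_k = 0, 16, 0, -128/3, 0, 512/15, 0, -4096/315, …
g: a_k = -1, -2, -2, -4/3, -2/3, -4/15, -4/45, -8/315, …
Sum ⇒ L₀ = lclm(L_f,L_g) in ℚ(x)⟨Dx⟩.
Derive L from L₀ (diff closure).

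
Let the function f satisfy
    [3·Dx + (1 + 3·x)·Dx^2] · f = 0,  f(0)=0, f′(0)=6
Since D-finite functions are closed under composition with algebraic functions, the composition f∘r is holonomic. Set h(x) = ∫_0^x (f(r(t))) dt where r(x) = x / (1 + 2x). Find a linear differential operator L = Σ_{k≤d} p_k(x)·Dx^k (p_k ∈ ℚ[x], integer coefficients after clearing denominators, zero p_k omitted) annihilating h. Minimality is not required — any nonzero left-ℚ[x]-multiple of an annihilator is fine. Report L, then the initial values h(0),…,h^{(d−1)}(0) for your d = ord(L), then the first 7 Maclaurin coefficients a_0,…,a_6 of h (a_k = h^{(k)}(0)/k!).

f: a_k = 0, 6, -9, 18, -81/2, 486/5, -243, …
L₀ from L_f via x↦r, Dx↦r'^{-1}Dx.
h=∫₀ˣh₀: take L = L₀·Dx.
L = (7 + 20·x)·Dx^2 + (1 + 7·x + 10·x^2)·Dx^3  (order 3).
h: a_k = 0, 0, 3, -7, 39/2, -609/10, 1031/5, …
ICs: h(0) = 0, h′(0) = 0, h′′(0) = 6.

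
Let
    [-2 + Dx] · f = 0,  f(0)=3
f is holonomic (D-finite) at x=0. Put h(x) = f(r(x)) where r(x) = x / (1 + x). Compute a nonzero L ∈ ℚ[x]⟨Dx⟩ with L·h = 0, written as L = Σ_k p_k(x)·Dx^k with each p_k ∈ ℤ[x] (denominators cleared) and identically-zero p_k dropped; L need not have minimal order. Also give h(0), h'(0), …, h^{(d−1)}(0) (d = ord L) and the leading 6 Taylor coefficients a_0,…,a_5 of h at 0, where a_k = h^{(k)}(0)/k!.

L = -2 + (1 + 2·x + x^2)·Dx  (order 1).
h: a_k = 3, 6, 0, -2, 2, -6/5, …
ICs: h(0) = 3.

f: a_k = 3, 6, 6, 4, 2, 4/5, …
h₀=f(r): pull back L_f along r ⇒ L₀.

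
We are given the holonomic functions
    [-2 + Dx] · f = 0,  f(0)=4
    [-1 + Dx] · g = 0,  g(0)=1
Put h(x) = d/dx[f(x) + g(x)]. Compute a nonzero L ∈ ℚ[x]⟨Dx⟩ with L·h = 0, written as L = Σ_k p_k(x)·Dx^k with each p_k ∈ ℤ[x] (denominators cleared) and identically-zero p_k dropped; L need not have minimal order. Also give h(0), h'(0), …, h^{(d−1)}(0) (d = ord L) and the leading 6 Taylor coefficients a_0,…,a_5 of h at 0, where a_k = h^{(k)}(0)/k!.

f: a_k = 4, 8, 8, 16/3, 8/3, 16/15, …
g: a_k = 1, 1, 1/2, 1/6, 1/24, 1/120, …
f+g: L₀ = lclm(L_f,L_g), ord ≤ 1+1.
h₀' ⇒ L via d/dx closure of L₀.
L = 2 - 3·Dx + Dx^2  (order 2).
h: a_k = 9, 17, 33/2, 65/6, 43/8, 257/120, …
ICs: h(0) = 9, h′(0) = 17.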